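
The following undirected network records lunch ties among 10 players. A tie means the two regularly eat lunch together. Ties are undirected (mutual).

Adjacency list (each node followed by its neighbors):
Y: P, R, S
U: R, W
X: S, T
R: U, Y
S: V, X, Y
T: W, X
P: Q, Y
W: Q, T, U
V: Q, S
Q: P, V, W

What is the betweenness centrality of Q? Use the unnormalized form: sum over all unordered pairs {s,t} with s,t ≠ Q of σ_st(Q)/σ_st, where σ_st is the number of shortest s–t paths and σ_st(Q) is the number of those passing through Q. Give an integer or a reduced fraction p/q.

7

Pairs whose geodesics pass through Q — Y–W: 1/2; U–V: 1; U–P: 1/2; W–S: 1/2; W–V: 1; W–P: 1; T–V: 1/2; T–P: 1; V–P: 1.
All other pairs contribute 0.
Summing the contributions gives betweenness(Q) = 7.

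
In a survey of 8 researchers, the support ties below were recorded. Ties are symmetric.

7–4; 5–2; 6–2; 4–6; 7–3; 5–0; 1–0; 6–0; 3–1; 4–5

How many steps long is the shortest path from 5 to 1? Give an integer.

2

One shortest route is 5 – 0 – 1, which uses 2 edges, and 5 and 1 are not directly tied, so nothing shorter exists. So d(5,1) = 2.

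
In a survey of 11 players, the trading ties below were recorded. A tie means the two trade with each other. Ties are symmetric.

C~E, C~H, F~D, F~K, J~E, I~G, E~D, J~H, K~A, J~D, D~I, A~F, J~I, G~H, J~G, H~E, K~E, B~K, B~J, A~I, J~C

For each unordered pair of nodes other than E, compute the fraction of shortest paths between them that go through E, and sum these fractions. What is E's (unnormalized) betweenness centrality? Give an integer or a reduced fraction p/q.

20/3

Pairs whose geodesics pass through E — D–C: 1/2; D–K: 1/2; D–H: 1/2; F–C: 2/3; F–H: 2/3; C–K: 1; C–A: 1/2; K–J: 1/2; K–H: 1; K–G: 2/4; H–A: 1/3.
All other pairs contribute 0.
Summing the contributions gives betweenness(E) = 20/3.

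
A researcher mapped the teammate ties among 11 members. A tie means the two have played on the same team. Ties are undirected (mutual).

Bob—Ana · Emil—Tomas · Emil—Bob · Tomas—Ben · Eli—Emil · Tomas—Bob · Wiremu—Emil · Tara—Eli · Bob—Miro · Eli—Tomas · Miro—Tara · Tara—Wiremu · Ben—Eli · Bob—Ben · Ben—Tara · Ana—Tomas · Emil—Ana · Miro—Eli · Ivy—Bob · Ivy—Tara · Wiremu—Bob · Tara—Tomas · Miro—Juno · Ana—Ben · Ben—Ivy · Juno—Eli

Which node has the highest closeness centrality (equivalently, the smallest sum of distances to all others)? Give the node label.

Farness (sum of distances to all others) for each node — Ana:17, Ben:14, Bob:13, Eli:14, Emil:15, Ivy:18, Juno:21, Miro:16, Tara:14, Tomas:14, Wiremu:18.
The smallest farness is 13, for Bob, so Bob has the highest closeness.

Bob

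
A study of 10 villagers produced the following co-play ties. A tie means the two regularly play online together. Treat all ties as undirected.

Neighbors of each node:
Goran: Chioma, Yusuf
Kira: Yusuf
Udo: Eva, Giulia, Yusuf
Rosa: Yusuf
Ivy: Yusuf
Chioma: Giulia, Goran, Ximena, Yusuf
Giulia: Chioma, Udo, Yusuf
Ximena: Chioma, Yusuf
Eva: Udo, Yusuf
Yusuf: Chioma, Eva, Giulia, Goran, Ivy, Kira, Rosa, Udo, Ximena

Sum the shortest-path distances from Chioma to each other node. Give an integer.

14

Distances from Chioma: Eva:2, Giulia:1, Goran:1, Ivy:2, Kira:2, Rosa:2, Udo:2, Ximena:1, Yusuf:1.
Sum = 2 + 1 + 1 + 2 + 2 + 2 + 2 + 1 + 1 = 14.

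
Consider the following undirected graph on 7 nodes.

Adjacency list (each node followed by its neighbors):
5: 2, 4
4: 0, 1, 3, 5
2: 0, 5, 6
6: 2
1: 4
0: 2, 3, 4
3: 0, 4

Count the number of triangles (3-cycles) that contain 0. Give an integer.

1

0's neighbors: 2, 3, and 4.
Neighbor pairs that are themselves tied: 0–3–4. Each forms one triangle with 0, for 1 in total.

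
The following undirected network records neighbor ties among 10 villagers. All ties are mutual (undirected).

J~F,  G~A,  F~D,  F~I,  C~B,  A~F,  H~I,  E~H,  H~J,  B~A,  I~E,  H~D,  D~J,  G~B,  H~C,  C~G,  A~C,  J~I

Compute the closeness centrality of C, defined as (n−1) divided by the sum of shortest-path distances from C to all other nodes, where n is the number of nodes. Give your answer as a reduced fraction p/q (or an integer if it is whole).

9/14

Distances from C: A:1, B:1, D:2, E:2, F:2, G:1, H:1, I:2, J:2. Sum = 14.
n = 10, so closeness = 9/14.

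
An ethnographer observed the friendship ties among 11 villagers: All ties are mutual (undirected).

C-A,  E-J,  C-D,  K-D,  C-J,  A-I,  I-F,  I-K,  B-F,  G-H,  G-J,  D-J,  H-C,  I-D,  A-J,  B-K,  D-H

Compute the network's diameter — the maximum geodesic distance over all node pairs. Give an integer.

4

Eccentricity of each node (its greatest distance to any other): A:3, B:4, C:3, D:2, E:4, F:4, G:4, H:3, I:3, J:3, K:3.
The maximum eccentricity is 4, realized for instance by the pair B–G via B – K – D – J – G. So the diameter is 4.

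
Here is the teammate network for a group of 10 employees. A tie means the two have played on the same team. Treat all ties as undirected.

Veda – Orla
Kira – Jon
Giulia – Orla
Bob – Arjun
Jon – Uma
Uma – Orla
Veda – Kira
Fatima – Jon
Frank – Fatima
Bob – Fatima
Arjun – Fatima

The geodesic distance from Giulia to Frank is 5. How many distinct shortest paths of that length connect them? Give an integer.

1

The shortest distance is 5, and the only length-5 path is Giulia–Orla–Uma–Jon–Fatima–Frank. So there is exactly 1 shortest path.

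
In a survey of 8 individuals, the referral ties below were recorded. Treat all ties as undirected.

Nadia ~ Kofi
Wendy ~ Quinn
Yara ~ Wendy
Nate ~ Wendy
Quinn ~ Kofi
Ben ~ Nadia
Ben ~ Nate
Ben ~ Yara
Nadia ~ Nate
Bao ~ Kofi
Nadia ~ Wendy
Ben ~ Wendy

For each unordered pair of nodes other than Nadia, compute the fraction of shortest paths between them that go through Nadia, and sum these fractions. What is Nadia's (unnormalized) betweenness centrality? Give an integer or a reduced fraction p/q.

19/3

Pairs whose geodesics pass through Nadia — Bao–Yara: 2/3; Bao–Ben: 1; Bao–Wendy: 1/2; Bao–Nate: 1; Kofi–Yara: 2/3; Kofi–Ben: 1; Kofi–Wendy: 1/2; Kofi–Nate: 1.
All other pairs contribute 0.
Summing the contributions gives betweenness(Nadia) = 19/3.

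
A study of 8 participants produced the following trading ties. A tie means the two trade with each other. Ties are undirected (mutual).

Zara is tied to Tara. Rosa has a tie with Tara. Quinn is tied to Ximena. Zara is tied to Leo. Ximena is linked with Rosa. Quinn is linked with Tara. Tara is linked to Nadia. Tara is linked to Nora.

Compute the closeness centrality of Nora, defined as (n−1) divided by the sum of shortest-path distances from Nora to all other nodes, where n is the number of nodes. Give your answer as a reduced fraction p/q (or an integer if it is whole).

7/15

Distances from Nora: Leo:3, Nadia:2, Quinn:2, Rosa:2, Tara:1, Ximena:3, Zara:2. Sum = 15.
n = 8, so closeness = 7/15.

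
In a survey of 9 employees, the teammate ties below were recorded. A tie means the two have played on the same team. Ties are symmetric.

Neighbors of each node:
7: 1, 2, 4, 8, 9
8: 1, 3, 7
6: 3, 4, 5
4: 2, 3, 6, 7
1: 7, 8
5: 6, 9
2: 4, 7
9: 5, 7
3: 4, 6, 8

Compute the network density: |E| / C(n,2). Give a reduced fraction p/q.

There are 13 edges and 9 nodes, so the maximum possible is C(9,2) = 36.
Density = 13/36.

13/36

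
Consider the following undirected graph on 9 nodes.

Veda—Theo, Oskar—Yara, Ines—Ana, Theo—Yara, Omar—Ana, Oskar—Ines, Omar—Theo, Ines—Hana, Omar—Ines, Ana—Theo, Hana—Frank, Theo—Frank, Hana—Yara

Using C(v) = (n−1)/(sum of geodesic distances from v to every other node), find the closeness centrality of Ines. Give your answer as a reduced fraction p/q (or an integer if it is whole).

8/13

Distances from Ines: Ana:1, Frank:2, Hana:1, Omar:1, Oskar:1, Theo:2, Veda:3, Yara:2. Sum = 13.
n = 9, so closeness = 8/13.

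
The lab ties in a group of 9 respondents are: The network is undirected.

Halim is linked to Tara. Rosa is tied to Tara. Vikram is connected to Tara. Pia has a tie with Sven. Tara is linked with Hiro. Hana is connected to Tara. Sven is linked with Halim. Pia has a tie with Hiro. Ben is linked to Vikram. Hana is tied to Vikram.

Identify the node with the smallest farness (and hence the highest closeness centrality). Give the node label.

Tara

Farness (sum of distances to all others) for each node — Ben:22, Halim:15, Hana:16, Hiro:15, Pia:19, Rosa:18, Sven:19, Tara:11, Vikram:15.
The smallest farness is 11, for Tara, so Tara has the highest closeness.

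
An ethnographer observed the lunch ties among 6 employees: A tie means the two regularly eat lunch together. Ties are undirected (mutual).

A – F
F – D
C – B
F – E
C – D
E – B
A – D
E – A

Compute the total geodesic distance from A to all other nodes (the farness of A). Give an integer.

7

Distances from A: B:2, C:2, D:1, E:1, F:1.
Sum = 2 + 2 + 1 + 1 + 1 = 7.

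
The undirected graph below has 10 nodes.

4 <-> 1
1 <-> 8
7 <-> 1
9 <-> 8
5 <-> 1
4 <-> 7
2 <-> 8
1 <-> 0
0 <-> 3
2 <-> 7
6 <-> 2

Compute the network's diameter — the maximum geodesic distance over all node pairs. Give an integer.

5

Eccentricity of each node (its greatest distance to any other): 0:4, 1:3, 2:4, 3:5, 4:3, 5:4, 6:5, 7:3, 8:3, 9:4.
The maximum eccentricity is 5, realized for instance by the pair 3–6 via 3 – 0 – 1 – 7 – 2 – 6. So the diameter is 5.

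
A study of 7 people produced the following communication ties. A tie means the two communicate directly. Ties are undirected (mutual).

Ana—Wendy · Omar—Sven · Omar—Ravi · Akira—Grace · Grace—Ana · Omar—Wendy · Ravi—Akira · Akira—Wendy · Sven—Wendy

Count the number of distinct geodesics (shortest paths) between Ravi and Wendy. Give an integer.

The shortest distance is 2. The length-2 paths are: Ravi–Omar–Wendy; Ravi–Akira–Wendy.
That gives 2 distinct shortest paths.

2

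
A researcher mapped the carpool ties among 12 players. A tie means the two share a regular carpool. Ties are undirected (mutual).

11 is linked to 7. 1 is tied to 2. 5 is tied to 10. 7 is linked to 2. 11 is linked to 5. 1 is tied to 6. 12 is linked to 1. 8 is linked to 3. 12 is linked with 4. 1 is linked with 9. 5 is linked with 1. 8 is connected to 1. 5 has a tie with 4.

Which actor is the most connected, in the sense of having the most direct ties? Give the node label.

1

Degrees — 1:6, 2:2, 3:1, 4:2, 5:4, 6:1, 7:2, 8:2, 9:1, 10:1, 11:2, 12:2.
The maximum is 6, attained only by 1.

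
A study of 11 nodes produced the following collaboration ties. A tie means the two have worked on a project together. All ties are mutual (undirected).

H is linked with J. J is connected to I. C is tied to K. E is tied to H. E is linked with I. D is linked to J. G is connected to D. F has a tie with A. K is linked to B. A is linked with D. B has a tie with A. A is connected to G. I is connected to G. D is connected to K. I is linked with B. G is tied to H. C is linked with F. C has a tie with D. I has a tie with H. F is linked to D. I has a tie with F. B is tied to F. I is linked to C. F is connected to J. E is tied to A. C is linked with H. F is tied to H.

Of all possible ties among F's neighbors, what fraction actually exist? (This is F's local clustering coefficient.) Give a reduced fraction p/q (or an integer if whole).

10/21

F's neighbors: A, B, C, D, H, I, and J (k = 7).
Possible neighbor pairs: C(7,2) = 21. Edges among them: A–B, A–D, B–I, C–D, C–H, C–I, D–J, H–I, H–J, I–J → e = 10.
Clustering(F) = 10/21.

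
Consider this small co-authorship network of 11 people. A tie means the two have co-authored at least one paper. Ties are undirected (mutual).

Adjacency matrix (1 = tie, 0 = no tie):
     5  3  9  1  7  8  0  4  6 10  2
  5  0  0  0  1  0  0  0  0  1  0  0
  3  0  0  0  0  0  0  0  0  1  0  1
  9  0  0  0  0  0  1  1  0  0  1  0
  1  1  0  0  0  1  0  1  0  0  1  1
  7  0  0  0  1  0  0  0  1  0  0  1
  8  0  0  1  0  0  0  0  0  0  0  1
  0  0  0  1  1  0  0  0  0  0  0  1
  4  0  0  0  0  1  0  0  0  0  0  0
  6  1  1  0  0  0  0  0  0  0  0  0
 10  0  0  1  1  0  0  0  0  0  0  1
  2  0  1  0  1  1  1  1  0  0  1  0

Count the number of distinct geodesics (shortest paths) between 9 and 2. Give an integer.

3

The shortest distance is 2. The length-2 paths are: 9–8–2; 9–0–2; 9–10–2.
That gives 3 distinct shortest paths.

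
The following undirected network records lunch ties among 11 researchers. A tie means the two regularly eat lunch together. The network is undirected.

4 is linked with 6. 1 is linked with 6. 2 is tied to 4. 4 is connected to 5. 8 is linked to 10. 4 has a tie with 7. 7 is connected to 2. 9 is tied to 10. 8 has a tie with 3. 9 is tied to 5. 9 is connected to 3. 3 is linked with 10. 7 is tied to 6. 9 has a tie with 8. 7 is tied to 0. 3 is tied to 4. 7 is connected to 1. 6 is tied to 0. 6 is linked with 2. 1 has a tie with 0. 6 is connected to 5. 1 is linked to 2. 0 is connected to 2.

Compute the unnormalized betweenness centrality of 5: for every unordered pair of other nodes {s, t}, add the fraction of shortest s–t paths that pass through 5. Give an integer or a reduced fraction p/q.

41/6

Pairs whose geodesics pass through 5 — 9–4: 1/2; 9–1: 1; 9–7: 2/3; 9–2: 2/3; 9–6: 1; 9–0: 1; 8–1: 1/4; 8–6: 1/2; 8–0: 1/4; 10–1: 1/4; 10–6: 1/2; 10–0: 1/4.
All other pairs contribute 0.
Summing the contributions gives betweenness(5) = 41/6.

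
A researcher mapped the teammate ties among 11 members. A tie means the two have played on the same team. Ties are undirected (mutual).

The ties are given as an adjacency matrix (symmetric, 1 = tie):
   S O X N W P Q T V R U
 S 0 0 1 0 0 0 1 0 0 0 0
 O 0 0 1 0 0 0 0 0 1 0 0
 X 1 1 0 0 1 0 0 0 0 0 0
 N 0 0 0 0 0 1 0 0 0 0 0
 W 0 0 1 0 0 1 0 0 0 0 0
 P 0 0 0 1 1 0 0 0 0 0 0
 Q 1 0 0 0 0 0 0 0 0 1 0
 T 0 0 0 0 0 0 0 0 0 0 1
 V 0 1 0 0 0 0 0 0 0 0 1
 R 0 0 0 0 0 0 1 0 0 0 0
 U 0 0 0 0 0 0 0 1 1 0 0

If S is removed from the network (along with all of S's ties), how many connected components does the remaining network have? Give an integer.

2

Without S, the remaining ties split the others into: {N, O, P, T, U, V, W, X}; {Q, R}.
That's 2 separate components.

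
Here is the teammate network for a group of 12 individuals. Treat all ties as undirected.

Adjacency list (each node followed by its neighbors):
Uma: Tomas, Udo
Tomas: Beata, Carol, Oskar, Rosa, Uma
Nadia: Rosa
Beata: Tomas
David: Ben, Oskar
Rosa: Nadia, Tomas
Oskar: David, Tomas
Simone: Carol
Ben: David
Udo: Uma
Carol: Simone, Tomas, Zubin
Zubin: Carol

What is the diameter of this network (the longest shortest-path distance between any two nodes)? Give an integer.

5

Eccentricity of each node (its greatest distance to any other): Beata:4, Ben:5, Carol:4, David:4, Nadia:5, Oskar:3, Rosa:4, Simone:5, Tomas:3, Udo:5, Uma:4, Zubin:5.
The maximum eccentricity is 5, realized for instance by the pair Ben–Udo via Ben – David – Oskar – Tomas – Uma – Udo. So the diameter is 5.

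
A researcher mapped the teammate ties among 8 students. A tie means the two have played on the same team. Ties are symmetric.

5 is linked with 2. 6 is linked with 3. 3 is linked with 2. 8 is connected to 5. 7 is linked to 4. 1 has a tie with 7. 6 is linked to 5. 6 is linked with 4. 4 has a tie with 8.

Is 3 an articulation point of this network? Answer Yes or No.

Even without 3, every remaining node can still reach every other (the residual graph is connected), so 3 is not a cut vertex.

No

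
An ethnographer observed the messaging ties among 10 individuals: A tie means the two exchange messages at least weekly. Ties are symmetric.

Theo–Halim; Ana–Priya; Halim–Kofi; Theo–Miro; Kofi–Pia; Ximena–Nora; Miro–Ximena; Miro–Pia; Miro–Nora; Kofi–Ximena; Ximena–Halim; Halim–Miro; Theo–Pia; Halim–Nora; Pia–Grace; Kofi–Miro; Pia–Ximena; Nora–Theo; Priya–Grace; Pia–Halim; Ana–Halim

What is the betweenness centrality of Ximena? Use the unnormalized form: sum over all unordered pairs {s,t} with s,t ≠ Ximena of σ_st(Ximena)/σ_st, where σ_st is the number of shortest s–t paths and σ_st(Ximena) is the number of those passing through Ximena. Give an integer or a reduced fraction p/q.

Pairs whose geodesics pass through Ximena — Kofi–Nora: 1/3; Nora–Pia: 1/4; Nora–Grace: 1/4.
All other pairs contribute 0.
Summing the contributions gives betweenness(Ximena) = 5/6.

5/6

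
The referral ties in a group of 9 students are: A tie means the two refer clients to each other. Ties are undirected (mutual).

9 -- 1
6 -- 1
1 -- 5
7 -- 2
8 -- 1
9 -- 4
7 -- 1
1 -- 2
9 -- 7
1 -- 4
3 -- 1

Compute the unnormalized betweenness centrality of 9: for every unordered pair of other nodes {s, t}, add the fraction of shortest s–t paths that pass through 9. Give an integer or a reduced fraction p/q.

Pairs whose geodesics pass through 9 — 4–7: 1/2.
All other pairs contribute 0.
Summing the contributions gives betweenness(9) = 1/2.

1/2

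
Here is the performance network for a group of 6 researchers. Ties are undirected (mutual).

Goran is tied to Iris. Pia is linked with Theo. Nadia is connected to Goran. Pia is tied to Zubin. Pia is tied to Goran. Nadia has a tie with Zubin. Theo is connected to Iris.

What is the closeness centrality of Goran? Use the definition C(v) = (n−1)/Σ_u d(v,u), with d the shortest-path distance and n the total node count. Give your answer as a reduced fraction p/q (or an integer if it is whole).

5/7

Distances from Goran: Iris:1, Nadia:1, Pia:1, Theo:2, Zubin:2. Sum = 7.
n = 6, so closeness = 5/7.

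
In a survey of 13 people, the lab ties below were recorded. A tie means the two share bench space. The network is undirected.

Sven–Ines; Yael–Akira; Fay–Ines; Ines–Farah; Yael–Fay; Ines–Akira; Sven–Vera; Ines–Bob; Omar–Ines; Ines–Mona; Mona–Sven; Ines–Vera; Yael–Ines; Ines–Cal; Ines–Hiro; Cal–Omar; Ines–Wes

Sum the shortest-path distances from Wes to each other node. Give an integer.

23

Distances from Wes: Akira:2, Bob:2, Cal:2, Farah:2, Fay:2, Hiro:2, Ines:1, Mona:2, Omar:2, Sven:2, Vera:2, Yael:2.
Sum = 2 + 2 + 2 + 2 + 2 + 2 + 1 + 2 + 2 + 2 + 2 + 2 = 23.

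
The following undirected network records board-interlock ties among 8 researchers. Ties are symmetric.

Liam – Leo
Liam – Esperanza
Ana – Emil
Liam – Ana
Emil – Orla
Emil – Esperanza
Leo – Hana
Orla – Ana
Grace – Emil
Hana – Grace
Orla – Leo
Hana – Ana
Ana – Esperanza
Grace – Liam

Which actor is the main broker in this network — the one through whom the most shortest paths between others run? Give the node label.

Ana

Unnormalized betweenness of each node: Ana:11/3, Emil:7/3, Esperanza:1/3, Grace:7/6, Hana:7/6, Leo:4/3, Liam:8/3, Orla:4/3.
Ana has the largest value, 11/3, making it the main broker — the node through which the most shortest paths run.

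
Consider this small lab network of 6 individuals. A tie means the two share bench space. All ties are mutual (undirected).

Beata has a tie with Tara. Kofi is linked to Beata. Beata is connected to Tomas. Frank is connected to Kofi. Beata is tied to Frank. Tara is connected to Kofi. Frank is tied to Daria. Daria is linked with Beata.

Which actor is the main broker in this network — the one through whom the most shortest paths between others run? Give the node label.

Unnormalized betweenness of each node: Beata:6, Daria:0, Frank:1/2, Kofi:1/2, Tara:0, Tomas:0.
Beata has the largest value, 6, making it the main broker — the node through which the most shortest paths run.

Beata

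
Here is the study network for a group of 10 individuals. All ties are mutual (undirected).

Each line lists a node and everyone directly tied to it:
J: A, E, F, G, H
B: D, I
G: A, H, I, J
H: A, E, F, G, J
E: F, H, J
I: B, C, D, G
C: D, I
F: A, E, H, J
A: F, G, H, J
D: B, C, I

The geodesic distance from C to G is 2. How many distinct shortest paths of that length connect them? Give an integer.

The shortest distance is 2, and the only length-2 path is C–I–G. So there is exactly 1 shortest path.

1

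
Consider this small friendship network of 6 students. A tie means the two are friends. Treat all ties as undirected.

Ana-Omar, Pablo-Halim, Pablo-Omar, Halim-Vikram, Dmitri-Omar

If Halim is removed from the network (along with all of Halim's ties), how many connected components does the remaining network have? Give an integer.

2

Without Halim, the remaining ties split the others into: {Ana, Dmitri, Omar, Pablo}; {Vikram}.
That's 2 separate components.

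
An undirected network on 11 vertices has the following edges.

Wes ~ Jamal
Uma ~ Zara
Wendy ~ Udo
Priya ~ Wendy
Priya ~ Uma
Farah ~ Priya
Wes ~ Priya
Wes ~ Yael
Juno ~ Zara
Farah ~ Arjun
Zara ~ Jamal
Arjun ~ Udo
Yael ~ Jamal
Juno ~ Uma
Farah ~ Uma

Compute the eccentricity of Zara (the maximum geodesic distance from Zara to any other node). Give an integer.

Distances from Zara: Arjun:3, Farah:2, Jamal:1, Juno:1, Priya:2, Udo:4, Uma:1, Wendy:3, Wes:2, Yael:2.
The largest is 4 (to Udo), so the eccentricity of Zara is 4.

4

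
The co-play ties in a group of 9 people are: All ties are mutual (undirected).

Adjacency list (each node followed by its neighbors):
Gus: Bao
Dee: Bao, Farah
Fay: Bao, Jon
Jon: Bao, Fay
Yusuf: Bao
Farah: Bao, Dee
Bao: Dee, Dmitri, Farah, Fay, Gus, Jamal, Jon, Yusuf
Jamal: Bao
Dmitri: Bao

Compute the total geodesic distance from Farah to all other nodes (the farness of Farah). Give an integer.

Distances from Farah: Bao:1, Dee:1, Dmitri:2, Fay:2, Gus:2, Jamal:2, Jon:2, Yusuf:2.
Sum = 1 + 1 + 2 + 2 + 2 + 2 + 2 + 2 = 14.

14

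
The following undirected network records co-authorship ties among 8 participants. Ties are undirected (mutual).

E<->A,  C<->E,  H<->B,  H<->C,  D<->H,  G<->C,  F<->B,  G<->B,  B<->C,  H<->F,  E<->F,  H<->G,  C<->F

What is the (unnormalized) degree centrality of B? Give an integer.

4

B is directly tied to C, F, G, and H. That is 4 neighbors, so the degree of B is 4.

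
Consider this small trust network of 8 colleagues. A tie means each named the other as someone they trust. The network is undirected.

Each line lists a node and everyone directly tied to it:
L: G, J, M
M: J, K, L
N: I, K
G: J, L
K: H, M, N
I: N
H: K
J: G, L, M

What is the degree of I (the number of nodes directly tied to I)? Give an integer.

1

I is directly tied to N. That is 1 neighbor, so the degree of I is 1.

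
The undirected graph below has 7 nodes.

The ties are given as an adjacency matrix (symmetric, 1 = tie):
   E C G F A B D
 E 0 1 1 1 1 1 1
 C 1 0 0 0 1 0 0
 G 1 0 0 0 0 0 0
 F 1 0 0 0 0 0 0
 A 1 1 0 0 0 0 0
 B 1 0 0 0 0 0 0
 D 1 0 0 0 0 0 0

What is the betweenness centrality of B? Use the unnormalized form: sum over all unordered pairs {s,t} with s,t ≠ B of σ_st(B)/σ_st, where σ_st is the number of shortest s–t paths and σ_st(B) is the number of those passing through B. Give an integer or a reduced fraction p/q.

0

No shortest path between any pair of other nodes passes through B.
Summing the contributions gives betweenness(B) = 0.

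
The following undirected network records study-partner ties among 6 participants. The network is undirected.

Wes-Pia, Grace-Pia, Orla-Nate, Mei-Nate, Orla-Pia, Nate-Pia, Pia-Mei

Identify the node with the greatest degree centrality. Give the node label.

Degrees — Grace:1, Mei:2, Nate:3, Orla:2, Pia:5, Wes:1.
The maximum is 5, attained only by Pia.

Pia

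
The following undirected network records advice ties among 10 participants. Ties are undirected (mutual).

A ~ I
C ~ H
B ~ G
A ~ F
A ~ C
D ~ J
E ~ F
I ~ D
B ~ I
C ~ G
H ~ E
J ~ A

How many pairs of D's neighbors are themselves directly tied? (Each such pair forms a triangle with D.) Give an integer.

D's neighbors are I and J, but none of them are tied to each other, so no triangle contains D.

0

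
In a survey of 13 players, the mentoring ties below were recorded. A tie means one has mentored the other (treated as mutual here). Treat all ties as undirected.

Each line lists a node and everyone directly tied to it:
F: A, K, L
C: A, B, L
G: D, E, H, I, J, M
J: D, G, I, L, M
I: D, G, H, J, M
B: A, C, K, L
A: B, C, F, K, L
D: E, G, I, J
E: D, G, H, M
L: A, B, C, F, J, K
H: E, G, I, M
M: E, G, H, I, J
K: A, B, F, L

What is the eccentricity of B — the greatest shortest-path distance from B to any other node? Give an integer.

4

Distances from B: A:1, C:1, D:3, E:4, F:2, G:3, H:4, I:3, J:2, K:1, L:1, M:3.
The largest is 4 (to H and E), so the eccentricity of B is 4.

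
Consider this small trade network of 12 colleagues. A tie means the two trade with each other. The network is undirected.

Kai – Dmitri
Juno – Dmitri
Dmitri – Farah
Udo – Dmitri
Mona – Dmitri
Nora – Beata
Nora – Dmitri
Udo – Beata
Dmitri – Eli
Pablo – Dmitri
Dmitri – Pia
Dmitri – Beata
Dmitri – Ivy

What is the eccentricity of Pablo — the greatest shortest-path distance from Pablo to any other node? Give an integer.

2

Distances from Pablo: Beata:2, Dmitri:1, Eli:2, Farah:2, Ivy:2, Juno:2, Kai:2, Mona:2, Nora:2, Pia:2, Udo:2.
The largest is 2 (to Eli, Juno, Kai, Beata, Ivy, Udo, Pia, Nora, Farah, and Mona), so the eccentricity of Pablo is 2.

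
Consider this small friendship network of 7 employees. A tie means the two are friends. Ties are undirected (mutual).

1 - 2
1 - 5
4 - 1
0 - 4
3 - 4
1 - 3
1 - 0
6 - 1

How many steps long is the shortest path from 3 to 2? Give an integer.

One shortest route is 3 – 1 – 2, which uses 2 edges, and 3 and 2 are not directly tied, so nothing shorter exists. So d(3,2) = 2.

2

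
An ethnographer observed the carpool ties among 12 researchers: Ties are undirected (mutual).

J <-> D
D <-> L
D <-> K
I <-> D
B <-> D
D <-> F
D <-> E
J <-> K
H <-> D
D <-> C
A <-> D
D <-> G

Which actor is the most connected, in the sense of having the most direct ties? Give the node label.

Degrees — A:1, B:1, C:1, D:11, E:1, F:1, G:1, H:1, I:1, J:2, K:2, L:1.
The maximum is 11, attained only by D.

D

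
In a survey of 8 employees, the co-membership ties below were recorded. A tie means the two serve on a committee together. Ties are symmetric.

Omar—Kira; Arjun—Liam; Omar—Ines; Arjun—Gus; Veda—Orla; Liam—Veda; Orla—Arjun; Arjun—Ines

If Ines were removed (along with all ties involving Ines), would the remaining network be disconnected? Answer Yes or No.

Removing Ines leaves {Arjun, Gus, Liam, Orla, and Veda} with no path to {Kira and Omar}, so the network splits into 2 components. Ines is a cut vertex.

Yes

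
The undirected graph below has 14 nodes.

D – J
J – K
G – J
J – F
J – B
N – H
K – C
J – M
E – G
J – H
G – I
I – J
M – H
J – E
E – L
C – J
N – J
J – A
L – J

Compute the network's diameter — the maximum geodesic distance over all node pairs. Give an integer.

2

Eccentricity of each node (its greatest distance to any other): A:2, B:2, C:2, D:2, E:2, F:2, G:2, H:2, I:2, J:1, K:2, L:2, M:2, N:2.
The maximum eccentricity is 2, realized for instance by the pair C–B via C – J – B. So the diameter is 2.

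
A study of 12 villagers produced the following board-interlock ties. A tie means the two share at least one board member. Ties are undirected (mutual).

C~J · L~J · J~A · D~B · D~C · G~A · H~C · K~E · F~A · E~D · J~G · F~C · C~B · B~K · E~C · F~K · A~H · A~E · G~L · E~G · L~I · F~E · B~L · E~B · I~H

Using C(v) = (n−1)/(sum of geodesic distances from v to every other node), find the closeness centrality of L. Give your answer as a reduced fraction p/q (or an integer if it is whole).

11/19

Distances from L: A:2, B:1, C:2, D:2, E:2, F:3, G:1, H:2, I:1, J:1, K:2. Sum = 19.
n = 12, so closeness = 11/19.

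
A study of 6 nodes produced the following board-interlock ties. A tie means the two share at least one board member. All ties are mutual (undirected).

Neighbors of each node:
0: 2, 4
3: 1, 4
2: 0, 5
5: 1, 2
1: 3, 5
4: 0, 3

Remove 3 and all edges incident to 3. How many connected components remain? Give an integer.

3's neighbors (1 and 4) remain reachable from one another through other ties, so the rest of the network stays in one piece.

1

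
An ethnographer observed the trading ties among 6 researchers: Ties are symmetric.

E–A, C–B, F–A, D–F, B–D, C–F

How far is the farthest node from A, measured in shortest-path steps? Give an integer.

Distances from A: B:3, C:2, D:2, E:1, F:1.
The largest is 3 (to B), so the eccentricity of A is 3.

3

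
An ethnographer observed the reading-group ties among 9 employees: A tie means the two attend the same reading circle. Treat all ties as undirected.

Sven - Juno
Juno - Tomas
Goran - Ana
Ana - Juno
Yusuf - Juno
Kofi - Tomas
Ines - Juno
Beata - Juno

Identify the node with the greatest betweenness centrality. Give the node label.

Unnormalized betweenness of each node: Ana:7, Beata:0, Goran:0, Ines:0, Juno:26, Kofi:0, Sven:0, Tomas:7, Yusuf:0.
Juno has the largest value, 26, making it the main broker — the node through which the most shortest paths run.

Juno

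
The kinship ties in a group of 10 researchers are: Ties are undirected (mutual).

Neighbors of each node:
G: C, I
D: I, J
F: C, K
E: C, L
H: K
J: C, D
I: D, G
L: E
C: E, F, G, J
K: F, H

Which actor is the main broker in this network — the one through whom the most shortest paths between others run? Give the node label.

C

Unnormalized betweenness of each node: C:27, D:1, E:8, F:14, G:6, H:0, I:1, J:6, K:8, L:0.
C has the largest value, 27, making it the main broker — the node through which the most shortest paths run.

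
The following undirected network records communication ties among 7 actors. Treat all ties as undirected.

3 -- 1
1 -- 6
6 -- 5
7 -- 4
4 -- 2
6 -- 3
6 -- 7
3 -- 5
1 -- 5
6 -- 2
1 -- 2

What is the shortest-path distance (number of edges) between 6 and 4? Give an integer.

One shortest route is 6 – 7 – 4, which uses 2 edges, and 6 and 4 are not directly tied, so nothing shorter exists. So d(6,4) = 2.

2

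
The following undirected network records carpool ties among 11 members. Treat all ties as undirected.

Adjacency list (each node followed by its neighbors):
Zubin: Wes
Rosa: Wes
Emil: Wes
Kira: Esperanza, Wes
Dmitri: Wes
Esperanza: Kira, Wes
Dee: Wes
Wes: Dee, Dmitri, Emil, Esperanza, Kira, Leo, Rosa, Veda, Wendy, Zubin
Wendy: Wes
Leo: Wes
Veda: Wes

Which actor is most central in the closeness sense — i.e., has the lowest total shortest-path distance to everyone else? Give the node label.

Farness (sum of distances to all others) for each node — Dee:19, Dmitri:19, Emil:19, Esperanza:18, Kira:18, Leo:19, Rosa:19, Veda:19, Wendy:19, Wes:10, Zubin:19.
The smallest farness is 10, for Wes, so Wes has the highest closeness.

Wes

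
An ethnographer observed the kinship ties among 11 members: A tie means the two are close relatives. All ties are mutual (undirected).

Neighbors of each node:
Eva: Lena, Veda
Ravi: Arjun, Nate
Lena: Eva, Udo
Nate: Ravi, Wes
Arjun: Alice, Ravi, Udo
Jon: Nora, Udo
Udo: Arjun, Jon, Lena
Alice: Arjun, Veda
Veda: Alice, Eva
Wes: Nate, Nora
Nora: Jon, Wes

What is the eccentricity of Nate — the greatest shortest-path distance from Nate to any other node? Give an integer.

Distances from Nate: Alice:3, Arjun:2, Eva:5, Jon:3, Lena:4, Nora:2, Ravi:1, Udo:3, Veda:4, Wes:1.
The largest is 5 (to Eva), so the eccentricity of Nate is 5.

5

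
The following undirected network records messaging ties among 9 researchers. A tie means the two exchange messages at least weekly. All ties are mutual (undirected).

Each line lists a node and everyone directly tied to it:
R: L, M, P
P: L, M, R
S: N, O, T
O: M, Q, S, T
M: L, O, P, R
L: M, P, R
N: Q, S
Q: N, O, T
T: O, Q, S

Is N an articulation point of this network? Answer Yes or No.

No

Even without N, every remaining node can still reach every other (the residual graph is connected), so N is not a cut vertex.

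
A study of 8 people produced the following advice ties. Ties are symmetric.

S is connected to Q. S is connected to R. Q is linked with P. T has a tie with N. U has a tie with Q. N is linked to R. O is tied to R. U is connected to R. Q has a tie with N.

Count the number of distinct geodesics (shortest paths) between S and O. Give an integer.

1

The shortest distance is 2, and the only length-2 path is S–R–O. So there is exactly 1 shortest path.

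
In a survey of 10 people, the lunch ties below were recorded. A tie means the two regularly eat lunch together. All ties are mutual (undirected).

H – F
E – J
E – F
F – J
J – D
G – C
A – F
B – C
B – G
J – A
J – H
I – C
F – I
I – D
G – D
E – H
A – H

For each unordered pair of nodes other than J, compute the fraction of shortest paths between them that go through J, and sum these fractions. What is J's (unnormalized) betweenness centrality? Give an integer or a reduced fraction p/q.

26/3

Pairs whose geodesics pass through J — G–F: 1/3; G–H: 1; G–E: 1; G–A: 1; B–H: 1/2; B–E: 1/2; B–A: 1/2; D–F: 1/2; D–H: 1; D–E: 1; D–A: 1; E–A: 1/3.
All other pairs contribute 0.
Summing the contributions gives betweenness(J) = 26/3.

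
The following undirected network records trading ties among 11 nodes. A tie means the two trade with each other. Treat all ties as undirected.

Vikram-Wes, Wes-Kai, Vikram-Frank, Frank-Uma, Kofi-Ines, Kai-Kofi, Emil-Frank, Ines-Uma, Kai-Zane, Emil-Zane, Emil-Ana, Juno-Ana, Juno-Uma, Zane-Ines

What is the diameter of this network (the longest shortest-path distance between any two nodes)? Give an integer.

Eccentricity of each node (its greatest distance to any other): Ana:4, Emil:3, Frank:3, Ines:3, Juno:4, Kai:4, Kofi:4, Uma:3, Vikram:3, Wes:4, Zane:3.
The maximum eccentricity is 4, realized for instance by the pair Ana–Wes via Ana – Emil – Frank – Vikram – Wes. So the diameter is 4.

4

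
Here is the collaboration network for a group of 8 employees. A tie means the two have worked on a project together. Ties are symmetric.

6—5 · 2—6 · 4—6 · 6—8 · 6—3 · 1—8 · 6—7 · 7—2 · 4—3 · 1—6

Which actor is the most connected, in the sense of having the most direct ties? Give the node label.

6

Degrees — 1:2, 2:2, 3:2, 4:2, 5:1, 6:7, 7:2, 8:2.
The maximum is 7, attained only by 6.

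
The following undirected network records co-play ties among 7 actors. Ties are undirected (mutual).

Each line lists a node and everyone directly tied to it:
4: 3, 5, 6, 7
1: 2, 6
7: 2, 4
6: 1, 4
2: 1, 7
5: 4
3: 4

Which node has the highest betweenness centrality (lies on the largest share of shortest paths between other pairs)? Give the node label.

4

Unnormalized betweenness of each node: 1:1, 2:1, 3:0, 4:10, 5:0, 6:3, 7:3.
4 has the largest value, 10, making it the main broker — the node through which the most shortest paths run.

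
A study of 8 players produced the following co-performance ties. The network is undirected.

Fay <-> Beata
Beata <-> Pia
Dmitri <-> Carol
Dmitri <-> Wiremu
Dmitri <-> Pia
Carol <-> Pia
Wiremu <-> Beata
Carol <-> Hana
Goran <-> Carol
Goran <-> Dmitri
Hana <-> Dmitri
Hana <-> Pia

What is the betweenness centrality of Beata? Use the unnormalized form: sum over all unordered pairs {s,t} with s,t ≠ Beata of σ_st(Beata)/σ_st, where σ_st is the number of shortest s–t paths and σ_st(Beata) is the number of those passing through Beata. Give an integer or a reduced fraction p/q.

Pairs whose geodesics pass through Beata — Hana–Fay: 1; Carol–Fay: 1; Goran–Fay: 3/3; Dmitri–Fay: 2/2; Pia–Fay: 1; Pia–Wiremu: 1/2; Fay–Wiremu: 1.
All other pairs contribute 0.
Summing the contributions gives betweenness(Beata) = 13/2.

13/2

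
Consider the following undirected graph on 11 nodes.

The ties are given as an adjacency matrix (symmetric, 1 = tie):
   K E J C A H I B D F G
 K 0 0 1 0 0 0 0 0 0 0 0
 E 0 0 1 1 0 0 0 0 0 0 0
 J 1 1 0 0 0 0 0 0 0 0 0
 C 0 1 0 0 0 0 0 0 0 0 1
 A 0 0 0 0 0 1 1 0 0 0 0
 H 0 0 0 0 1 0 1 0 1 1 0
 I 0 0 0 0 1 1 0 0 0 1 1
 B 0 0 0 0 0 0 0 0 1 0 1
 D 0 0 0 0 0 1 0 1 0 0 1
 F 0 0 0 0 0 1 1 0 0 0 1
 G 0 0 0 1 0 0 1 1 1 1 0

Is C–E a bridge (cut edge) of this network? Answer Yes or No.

Without the C–E edge there is no alternate route between C and E, so the network disconnects. It is a bridge.

Yes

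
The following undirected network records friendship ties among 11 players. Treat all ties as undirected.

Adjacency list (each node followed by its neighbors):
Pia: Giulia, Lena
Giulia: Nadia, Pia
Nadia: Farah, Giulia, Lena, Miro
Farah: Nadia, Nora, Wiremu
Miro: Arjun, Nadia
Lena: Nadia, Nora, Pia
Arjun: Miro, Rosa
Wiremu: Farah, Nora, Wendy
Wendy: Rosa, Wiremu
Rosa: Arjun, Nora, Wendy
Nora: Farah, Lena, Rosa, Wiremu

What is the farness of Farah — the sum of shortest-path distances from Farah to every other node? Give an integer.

19

Distances from Farah: Arjun:3, Giulia:2, Lena:2, Miro:2, Nadia:1, Nora:1, Pia:3, Rosa:2, Wendy:2, Wiremu:1.
Sum = 3 + 2 + 2 + 2 + 1 + 1 + 3 + 2 + 2 + 1 = 19.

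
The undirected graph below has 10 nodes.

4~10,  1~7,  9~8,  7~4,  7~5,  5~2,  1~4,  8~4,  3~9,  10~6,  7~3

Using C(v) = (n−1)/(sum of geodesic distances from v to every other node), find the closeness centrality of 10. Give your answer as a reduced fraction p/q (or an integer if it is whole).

Distances from 10: 1:2, 2:4, 3:3, 4:1, 5:3, 6:1, 7:2, 8:2, 9:3. Sum = 21.
n = 10, so closeness = 9/21 = 3/7.

3/7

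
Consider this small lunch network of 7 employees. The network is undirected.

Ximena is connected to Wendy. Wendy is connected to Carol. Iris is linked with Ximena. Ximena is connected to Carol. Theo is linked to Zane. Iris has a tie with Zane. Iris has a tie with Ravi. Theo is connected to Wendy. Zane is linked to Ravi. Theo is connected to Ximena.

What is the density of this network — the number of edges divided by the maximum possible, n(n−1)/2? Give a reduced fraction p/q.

10/21

There are 10 edges and 7 nodes, so the maximum possible is C(7,2) = 21.
Density = 10/21.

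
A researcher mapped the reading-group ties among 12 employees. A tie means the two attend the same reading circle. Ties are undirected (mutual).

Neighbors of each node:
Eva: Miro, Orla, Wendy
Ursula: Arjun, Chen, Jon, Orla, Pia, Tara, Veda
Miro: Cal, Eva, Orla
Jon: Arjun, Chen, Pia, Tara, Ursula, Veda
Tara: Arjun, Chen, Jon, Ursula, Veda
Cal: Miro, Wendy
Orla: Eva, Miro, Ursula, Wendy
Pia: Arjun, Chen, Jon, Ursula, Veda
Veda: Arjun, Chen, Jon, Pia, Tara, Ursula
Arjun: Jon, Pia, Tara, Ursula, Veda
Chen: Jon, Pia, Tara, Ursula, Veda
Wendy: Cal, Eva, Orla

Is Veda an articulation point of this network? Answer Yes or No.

No

Even without Veda, every remaining node can still reach every other (the residual graph is connected), so Veda is not a cut vertex.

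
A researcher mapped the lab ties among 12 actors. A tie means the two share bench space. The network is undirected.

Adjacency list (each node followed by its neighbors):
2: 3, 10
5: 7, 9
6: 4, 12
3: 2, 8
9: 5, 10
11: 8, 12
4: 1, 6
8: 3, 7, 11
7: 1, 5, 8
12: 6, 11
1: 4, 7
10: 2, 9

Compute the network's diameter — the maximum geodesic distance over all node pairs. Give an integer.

Eccentricity of each node (its greatest distance to any other): 1:4, 2:5, 3:4, 4:5, 5:4, 6:6, 7:3, 8:3, 9:5, 10:6, 11:4, 12:5.
The maximum eccentricity is 6, realized for instance by the pair 6–10 via 6 – 4 – 1 – 7 – 5 – 9 – 10. So the diameter is 6.

6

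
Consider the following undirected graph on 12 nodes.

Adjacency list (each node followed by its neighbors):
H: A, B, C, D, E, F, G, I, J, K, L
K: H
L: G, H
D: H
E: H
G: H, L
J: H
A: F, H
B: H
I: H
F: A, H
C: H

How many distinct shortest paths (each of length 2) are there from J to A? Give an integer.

The shortest distance is 2, and the only length-2 path is J–H–A. So there is exactly 1 shortest path.

1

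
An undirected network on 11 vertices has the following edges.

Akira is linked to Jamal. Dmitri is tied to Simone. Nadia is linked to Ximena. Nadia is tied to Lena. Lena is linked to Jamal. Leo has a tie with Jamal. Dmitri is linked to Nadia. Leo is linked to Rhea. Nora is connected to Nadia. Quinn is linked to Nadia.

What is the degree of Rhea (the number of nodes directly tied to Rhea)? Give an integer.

1

Rhea is directly tied to Leo. That is 1 neighbor, so the degree of Rhea is 1.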